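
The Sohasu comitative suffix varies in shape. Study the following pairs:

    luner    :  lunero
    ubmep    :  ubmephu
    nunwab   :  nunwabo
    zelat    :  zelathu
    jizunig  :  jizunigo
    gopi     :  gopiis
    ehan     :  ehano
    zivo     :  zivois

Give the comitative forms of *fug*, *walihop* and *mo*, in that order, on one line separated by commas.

fugo, walihophu, mois

Looking at the final sound of each stem: -hu when the stem ends in a voiceless consonant (*ubmep*, *zelat*); -o when the stem ends in a voiced consonant (*luner*, *nunwab*, *jizunig*, *ehan*); -is when the stem ends in a vowel (*gopi*, *zivo*).
*fug*: final sound = /g/, a voiced consonant → -o → *fugo*.
*walihop*: final sound = /p/, a voiceless consonant → -hu → *walihophu*.
Since the final sound of *mo* is /o/ (a vowel), it takes -is, giving *mois*.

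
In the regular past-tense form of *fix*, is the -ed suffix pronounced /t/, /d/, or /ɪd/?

The stem *fix* ends in a voiceless consonant other than /t/.
The -ed suffix is realized as /ɪd/ after /t, d/; as /t/ after other voiceless consonants; and as /d/ after other voiced sounds.
So -ed on *fix* is pronounced /t/.

/t/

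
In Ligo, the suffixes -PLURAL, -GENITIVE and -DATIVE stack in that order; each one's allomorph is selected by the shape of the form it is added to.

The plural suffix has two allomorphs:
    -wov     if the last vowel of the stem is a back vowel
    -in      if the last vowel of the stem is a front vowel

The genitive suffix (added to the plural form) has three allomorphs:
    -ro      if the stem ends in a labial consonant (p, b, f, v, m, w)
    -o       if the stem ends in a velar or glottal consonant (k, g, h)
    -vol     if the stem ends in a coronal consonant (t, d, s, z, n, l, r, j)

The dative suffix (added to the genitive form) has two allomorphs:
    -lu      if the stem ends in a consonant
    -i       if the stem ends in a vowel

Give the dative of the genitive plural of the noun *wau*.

Since the last vowel of *wau* is /u/ (a back vowel), it takes -wov, giving *wauwov*.
The plural form *wauwov* — final consonant /v/ (labial) → -ro → *wauwovro*.
The final sound of the genitive form *wauwovro* is /o/, which is a vowel, so the dative suffix is -i, giving *wauwovroi*.

wauwovroi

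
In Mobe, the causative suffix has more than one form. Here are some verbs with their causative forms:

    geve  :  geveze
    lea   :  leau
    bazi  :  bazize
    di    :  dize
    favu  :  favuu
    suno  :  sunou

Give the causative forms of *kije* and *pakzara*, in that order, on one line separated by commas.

kijeze, pakzarau

The alternation tracks the last vowel of the stem — -ze when the last vowel of the stem is a front vowel (*geve*, *bazi*, *di*); -u when the last vowel of the stem is a back vowel (*lea*, *favu*, *suno*).
*kije*: last vowel = /e/, a front vowel → -ze → *kijeze*.
Since the last vowel of *pakzara* is /a/ (a back vowel), it takes -u, giving *pakzarau*.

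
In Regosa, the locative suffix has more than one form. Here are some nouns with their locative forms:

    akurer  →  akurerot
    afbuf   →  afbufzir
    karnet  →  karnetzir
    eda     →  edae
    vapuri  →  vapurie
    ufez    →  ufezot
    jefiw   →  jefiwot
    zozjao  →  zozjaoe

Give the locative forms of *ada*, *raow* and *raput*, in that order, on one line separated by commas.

The pattern is voicing of the final sound: -zir when the stem ends in a voiceless consonant (*afbuf*, *karnet*); -ot when the stem ends in a voiced consonant (*akurer*, *ufez*, *jefiw*); -e when the stem ends in a vowel (*eda*, *vapuri*, *zozjao*).
*ada* — final sound /a/ (a vowel) → -e → *adae*.
Since the final sound of *raow* is /w/ (a voiced consonant), it takes -ot, giving *raowot*.
The final sound of *raput* is /t/, which is a voiceless consonant, so the suffix is -zir, giving *raputzir*.

adae, raowot, raputzir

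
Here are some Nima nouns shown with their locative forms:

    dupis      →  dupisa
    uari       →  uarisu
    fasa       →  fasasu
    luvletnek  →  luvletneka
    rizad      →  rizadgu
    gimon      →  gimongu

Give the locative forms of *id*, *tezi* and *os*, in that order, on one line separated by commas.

Looking at the final sound of each stem: -a when the stem ends in a voiceless consonant (*dupis*, *luvletnek*); -gu when the stem ends in a voiced consonant (*rizad*, *gimon*); -su when the stem ends in a vowel (*uari*, *fasa*).
*id* — final sound /d/ (a voiced consonant) → -gu → *idgu*.
Since the final sound of *tezi* is /i/ (a vowel), it takes -su, giving *tezisu*.
Since the final sound of *os* is /s/ (a voiceless consonant), it takes -a, giving *osa*.

idgu, tezisu, osa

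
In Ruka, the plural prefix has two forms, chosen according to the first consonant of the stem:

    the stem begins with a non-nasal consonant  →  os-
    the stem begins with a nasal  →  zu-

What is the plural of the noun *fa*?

*fa* — first consonant /f/ (non-nasal) → os- → *osfa*.

osfa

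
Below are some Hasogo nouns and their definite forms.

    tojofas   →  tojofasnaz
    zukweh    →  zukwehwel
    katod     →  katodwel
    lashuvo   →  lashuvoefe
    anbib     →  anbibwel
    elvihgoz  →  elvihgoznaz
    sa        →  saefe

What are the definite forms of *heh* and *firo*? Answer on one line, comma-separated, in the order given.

The alternation tracks the final sound of the stem — -naz when the stem ends in a sibilant (*tojofas*, *elvihgoz*); -wel when the stem ends in a non-sibilant consonant (*zukweh*, *katod*, *anbib*); -efe when the stem ends in a vowel (*lashuvo*, *sa*).
Since the final sound of *heh* is /h/ (a non-sibilant consonant), it takes -wel, giving *hehwel*.
The final sound of *firo* is /o/, which is a vowel, so the suffix is -efe, giving *firoefe*.

hehwel, firoefe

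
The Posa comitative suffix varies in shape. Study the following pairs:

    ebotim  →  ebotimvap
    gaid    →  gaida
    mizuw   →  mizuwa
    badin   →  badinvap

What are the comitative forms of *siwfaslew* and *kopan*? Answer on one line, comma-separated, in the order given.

siwfaslewa, kopanvap

The pattern is nasality of the final consonant: -vap when the stem ends in a nasal (*ebotim*, *badin*); -a when the stem ends in a non-nasal consonant (*gaid*, *mizuw*).
Since the final consonant of *siwfaslew* is /w/ (non-nasal), it takes -a, giving *siwfaslewa*.
The final consonant of *kopan* is /n/, which is a nasal, so the suffix is -vap, giving *kopanvap*.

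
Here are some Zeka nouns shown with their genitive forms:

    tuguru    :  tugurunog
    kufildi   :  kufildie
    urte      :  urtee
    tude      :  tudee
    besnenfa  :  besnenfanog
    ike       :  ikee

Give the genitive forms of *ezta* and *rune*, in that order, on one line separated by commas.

The suffix is conditioned by the last vowel: -e when the last vowel of the stem is a front vowel (*kufildi*, *urte*, *tude*, *ike*); -nog when the last vowel of the stem is a back vowel (*tuguru*, *besnenfa*).
*ezta* — last vowel /a/ (a back vowel) → -nog → *eztanog*.
The last vowel of *rune* is /e/, which is a front vowel, so the suffix is -e, giving *runee*.

eztanog, runee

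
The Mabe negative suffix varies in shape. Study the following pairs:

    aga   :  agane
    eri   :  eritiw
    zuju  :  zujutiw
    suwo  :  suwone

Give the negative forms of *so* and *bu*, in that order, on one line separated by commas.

The suffix is conditioned by the last vowel: -tiw when the last vowel of the stem is a high vowel (*eri*, *zuju*); -ne when the last vowel of the stem is a non-high vowel (*aga*, *suwo*).
The last vowel of *so* is /o/, which is a non-high vowel, so the suffix is -ne, giving *sone*.
*bu* — last vowel /u/ (a high vowel) → -tiw → *butiw*.

sone, butiw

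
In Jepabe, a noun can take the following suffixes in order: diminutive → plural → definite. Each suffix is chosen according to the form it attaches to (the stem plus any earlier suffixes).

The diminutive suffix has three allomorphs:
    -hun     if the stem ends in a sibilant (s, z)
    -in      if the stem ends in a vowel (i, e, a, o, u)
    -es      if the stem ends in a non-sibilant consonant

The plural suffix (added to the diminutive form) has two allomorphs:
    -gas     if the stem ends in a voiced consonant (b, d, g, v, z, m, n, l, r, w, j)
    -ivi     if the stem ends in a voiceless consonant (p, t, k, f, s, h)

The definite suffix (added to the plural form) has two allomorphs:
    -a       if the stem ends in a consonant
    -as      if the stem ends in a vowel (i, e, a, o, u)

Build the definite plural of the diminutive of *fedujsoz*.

The final sound of *fedujsoz* is /z/, which is a sibilant, so the diminutive suffix is -hun, giving *fedujsozhun*.
The diminutive form *fedujsozhun* — final consonant /n/ (voiced) → -gas → *fedujsozhungas*.
The plural form *fedujsozhungas*: final sound = /s/, a consonant → -a → *fedujsozhungasa*.

fedujsozhungasa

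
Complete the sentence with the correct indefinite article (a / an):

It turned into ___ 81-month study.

The indefinite article is chosen by the initial *sound* of the following word, not its spelling.
The number *81* is spoken "eighty-…", beginning with /ˈeɪti/ — a vowel sound.
So the article is *an*: It turned into an 81-month study.

an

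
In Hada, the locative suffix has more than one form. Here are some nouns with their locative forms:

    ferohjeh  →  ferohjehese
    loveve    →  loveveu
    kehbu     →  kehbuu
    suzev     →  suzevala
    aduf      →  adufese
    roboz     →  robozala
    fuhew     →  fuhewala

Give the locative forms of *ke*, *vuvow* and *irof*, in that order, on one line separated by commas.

keu, vuvowala, irofese

The pattern is voicing of the final sound: -ese when the stem ends in a voiceless consonant (*ferohjeh*, *aduf*); -ala when the stem ends in a voiced consonant (*suzev*, *roboz*, *fuhew*); -u when the stem ends in a vowel (*loveve*, *kehbu*).
The final sound of *ke* is /e/, which is a vowel, so the suffix is -u, giving *keu*.
Since the final sound of *vuvow* is /w/ (a voiced consonant), it takes -ala, giving *vuvowala*.
*irof*: final sound = /f/, a voiceless consonant → -ese → *irofese*.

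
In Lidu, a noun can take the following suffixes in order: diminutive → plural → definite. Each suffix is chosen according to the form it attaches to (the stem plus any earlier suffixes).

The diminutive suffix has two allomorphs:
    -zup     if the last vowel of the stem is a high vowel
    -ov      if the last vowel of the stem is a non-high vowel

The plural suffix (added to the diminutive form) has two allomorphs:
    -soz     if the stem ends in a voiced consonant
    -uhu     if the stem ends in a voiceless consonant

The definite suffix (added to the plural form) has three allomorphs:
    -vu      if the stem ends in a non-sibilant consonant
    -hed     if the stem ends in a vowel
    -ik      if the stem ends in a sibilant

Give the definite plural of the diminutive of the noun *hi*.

hizupuhuhed

Since the last vowel of *hi* is /i/ (a high vowel), it takes -zup, giving *hizup*.
The final consonant of the diminutive form *hizup* is /p/, which is voiceless, so the plural suffix is -uhu, giving *hizupuhu*.
The plural form *hizupuhu* — final sound /u/ (a vowel) → -hed → *hizupuhuhed*.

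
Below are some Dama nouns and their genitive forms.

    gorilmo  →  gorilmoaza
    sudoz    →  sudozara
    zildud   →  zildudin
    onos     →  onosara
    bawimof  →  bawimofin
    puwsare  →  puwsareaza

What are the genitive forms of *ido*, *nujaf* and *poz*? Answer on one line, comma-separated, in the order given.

The suffix is conditioned by the final sound: -ara when the stem ends in a sibilant (*sudoz*, *onos*); -in when the stem ends in a non-sibilant consonant (*zildud*, *bawimof*); -aza when the stem ends in a vowel (*gorilmo*, *puwsare*).
*ido*: final sound = /o/, a vowel → -aza → *idoaza*.
The final sound of *nujaf* is /f/, which is a non-sibilant consonant, so the suffix is -in, giving *nujafin*.
The final sound of *poz* is /z/, which is a sibilant, so the suffix is -ara, giving *pozara*.

idoaza, nujafin, pozara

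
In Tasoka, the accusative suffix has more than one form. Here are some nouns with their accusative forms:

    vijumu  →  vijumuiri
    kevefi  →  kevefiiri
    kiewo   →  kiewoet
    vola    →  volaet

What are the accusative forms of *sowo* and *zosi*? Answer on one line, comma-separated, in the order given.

Looking at the last vowel of each stem: -iri when the last vowel of the stem is a high vowel (*vijumu*, *kevefi*); -et when the last vowel of the stem is a non-high vowel (*kiewo*, *vola*).
*sowo*: last vowel = /o/, a non-high vowel → -et → *sowoet*.
The last vowel of *zosi* is /i/, which is a high vowel, so the suffix is -iri, giving *zosiiri*.

sowoet, zosiiri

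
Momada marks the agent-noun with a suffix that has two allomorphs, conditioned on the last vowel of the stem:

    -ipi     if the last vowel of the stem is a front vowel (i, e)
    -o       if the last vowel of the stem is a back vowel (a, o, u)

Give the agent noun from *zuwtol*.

The last vowel of *zuwtol* is /o/, which is a back vowel, so the suffix is -o, giving *zuwtolo*.

zuwtolo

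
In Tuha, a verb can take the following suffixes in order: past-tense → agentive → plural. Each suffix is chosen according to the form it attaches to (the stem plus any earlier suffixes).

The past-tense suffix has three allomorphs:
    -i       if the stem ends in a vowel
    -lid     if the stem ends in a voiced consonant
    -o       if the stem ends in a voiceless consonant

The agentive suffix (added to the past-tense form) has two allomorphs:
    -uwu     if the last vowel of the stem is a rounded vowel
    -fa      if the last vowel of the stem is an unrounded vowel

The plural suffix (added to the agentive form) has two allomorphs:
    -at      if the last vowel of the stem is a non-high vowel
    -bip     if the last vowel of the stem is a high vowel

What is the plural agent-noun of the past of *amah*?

*amah* — final sound /h/ (a voiceless consonant) → -o → *amaho*.
The last vowel of the past-tense form *amaho* is /o/, which is a rounded vowel, so the agentive suffix is -uwu, giving *amahouwu*.
Since the last vowel of the agentive form *amahouwu* is /u/ (a high vowel), it takes -bip, giving *amahouwubip*.

amahouwubip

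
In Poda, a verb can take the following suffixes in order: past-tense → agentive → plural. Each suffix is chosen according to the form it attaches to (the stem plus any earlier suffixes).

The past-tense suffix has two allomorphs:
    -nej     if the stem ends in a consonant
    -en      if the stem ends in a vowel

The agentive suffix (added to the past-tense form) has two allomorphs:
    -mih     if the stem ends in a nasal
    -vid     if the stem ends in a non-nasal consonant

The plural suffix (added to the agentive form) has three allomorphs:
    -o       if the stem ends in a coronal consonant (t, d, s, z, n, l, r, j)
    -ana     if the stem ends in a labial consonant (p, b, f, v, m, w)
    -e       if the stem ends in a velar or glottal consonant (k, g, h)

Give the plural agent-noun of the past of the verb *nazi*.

nazienmihe

The final sound of *nazi* is /i/, which is a vowel, so the past-tense suffix is -en, giving *nazien*.
Since the final consonant of the past-tense form *nazien* is /n/ (a nasal), it takes -mih, giving *nazienmih*.
The final consonant of the agentive form *nazienmih* is /h/, which is velar/glottal, so the plural suffix is -e, giving *nazienmihe*.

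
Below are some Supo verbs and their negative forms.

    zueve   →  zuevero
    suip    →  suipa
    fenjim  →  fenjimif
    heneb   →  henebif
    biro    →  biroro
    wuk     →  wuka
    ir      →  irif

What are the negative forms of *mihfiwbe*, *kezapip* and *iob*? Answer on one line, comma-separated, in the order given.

The pattern is voicing of the final sound: -a when the stem ends in a voiceless consonant (*suip*, *wuk*); -if when the stem ends in a voiced consonant (*fenjim*, *heneb*, *ir*); -ro when the stem ends in a vowel (*zueve*, *biro*).
Since the final sound of *mihfiwbe* is /e/ (a vowel), it takes -ro, giving *mihfiwbero*.
*kezapip* — final sound /p/ (a voiceless consonant) → -a → *kezapipa*.
*iob* — final sound /b/ (a voiced consonant) → -if → *iobif*.

mihfiwbero, kezapipa, iobif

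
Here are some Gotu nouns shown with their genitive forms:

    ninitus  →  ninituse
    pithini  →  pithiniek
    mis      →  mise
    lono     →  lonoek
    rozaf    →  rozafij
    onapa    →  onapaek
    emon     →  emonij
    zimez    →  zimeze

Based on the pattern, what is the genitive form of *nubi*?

The pattern is sibilance of the final sound: -e when the stem ends in a sibilant (*ninitus*, *mis*, *zimez*); -ij when the stem ends in a non-sibilant consonant (*rozaf*, *emon*); -ek when the stem ends in a vowel (*pithini*, *lono*, *onapa*).
*nubi*: final sound = /i/, a vowel → -ek → *nubiek*.

nubiek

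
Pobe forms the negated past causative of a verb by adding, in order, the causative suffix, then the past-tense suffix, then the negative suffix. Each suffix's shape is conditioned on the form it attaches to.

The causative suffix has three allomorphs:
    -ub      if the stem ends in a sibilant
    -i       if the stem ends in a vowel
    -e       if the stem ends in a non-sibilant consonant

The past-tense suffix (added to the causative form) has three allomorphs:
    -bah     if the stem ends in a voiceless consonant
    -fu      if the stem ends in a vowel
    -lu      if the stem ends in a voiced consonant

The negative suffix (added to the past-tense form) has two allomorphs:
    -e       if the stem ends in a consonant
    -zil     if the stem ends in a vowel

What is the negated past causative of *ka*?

kaifuzil

*ka* — final sound /a/ (a vowel) → -i → *kai*.
The causative form *kai* — final sound /i/ (a vowel) → -fu → *kaifu*.
The final sound of the past-tense form *kaifu* is /u/, which is a vowel, so the negative suffix is -zil, giving *kaifuzil*.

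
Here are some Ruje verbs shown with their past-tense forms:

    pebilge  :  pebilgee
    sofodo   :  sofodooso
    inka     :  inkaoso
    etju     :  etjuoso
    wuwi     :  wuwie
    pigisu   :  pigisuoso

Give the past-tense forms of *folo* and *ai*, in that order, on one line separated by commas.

The alternation tracks the last vowel of the stem — -e when the last vowel of the stem is a front vowel (*pebilge*, *wuwi*); -oso when the last vowel of the stem is a back vowel (*sofodo*, *inka*, *etju*, *pigisu*).
Since the last vowel of *folo* is /o/ (a back vowel), it takes -oso, giving *folooso*.
*ai*: last vowel = /i/, a front vowel → -e → *aie*.

folooso, aie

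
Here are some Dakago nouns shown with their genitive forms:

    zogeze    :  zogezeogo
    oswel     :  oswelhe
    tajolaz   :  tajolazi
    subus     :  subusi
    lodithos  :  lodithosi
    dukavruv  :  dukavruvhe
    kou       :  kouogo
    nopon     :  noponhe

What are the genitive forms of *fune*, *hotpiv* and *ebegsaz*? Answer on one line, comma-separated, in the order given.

The pattern is sibilance of the final sound: -i when the stem ends in a sibilant (*tajolaz*, *subus*, *lodithos*); -he when the stem ends in a non-sibilant consonant (*oswel*, *dukavruv*, *nopon*); -ogo when the stem ends in a vowel (*zogeze*, *kou*).
The final sound of *fune* is /e/, which is a vowel, so the suffix is -ogo, giving *funeogo*.
The final sound of *hotpiv* is /v/, which is a non-sibilant consonant, so the suffix is -he, giving *hotpivhe*.
Since the final sound of *ebegsaz* is /z/ (a sibilant), it takes -i, giving *ebegsazi*.

funeogo, hotpivhe, ebegsazi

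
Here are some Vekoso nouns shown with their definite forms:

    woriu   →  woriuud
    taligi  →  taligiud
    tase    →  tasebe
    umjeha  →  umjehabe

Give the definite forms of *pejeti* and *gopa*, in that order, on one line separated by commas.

pejetiud, gopabe

The alternation tracks the last vowel of the stem — -ud when the last vowel of the stem is a high vowel (*woriu*, *taligi*); -be when the last vowel of the stem is a non-high vowel (*tase*, *umjeha*).
The last vowel of *pejeti* is /i/, which is a high vowel, so the suffix is -ud, giving *pejetiud*.
*gopa* — last vowel /a/ (a non-high vowel) → -be → *gopabe*.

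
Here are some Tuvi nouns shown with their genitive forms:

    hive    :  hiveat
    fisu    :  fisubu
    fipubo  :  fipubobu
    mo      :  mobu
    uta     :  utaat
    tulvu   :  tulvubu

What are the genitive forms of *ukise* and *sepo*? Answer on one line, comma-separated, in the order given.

ukiseat, sepobu

Looking at the last vowel of each stem: -bu when the last vowel of the stem is a rounded vowel (*fisu*, *fipubo*, *mo*, *tulvu*); -at when the last vowel of the stem is an unrounded vowel (*hive*, *uta*).
*ukise*: last vowel = /e/, an unrounded vowel → -at → *ukiseat*.
*sepo*: last vowel = /o/, a rounded vowel → -bu → *sepobu*.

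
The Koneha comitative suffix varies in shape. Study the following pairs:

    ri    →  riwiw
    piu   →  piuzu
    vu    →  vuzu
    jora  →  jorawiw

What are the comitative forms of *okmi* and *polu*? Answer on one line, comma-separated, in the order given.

Looking at the last vowel of each stem: -zu when the last vowel of the stem is a rounded vowel (*piu*, *vu*); -wiw when the last vowel of the stem is an unrounded vowel (*ri*, *jora*).
*okmi* — last vowel /i/ (an unrounded vowel) → -wiw → *okmiwiw*.
*polu* — last vowel /u/ (a rounded vowel) → -zu → *poluzu*.

okmiwiw, poluzu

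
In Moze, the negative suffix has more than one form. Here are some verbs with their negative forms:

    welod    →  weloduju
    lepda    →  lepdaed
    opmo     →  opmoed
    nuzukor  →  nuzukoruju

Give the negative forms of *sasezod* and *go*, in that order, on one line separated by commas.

sasezoduju, goed

The pattern is consonant vs. vowel: -uju when the stem ends in a consonant (*welod*, *nuzukor*); -ed when the stem ends in a vowel (*lepda*, *opmo*).
Since the final sound of *sasezod* is /d/ (a consonant), it takes -uju, giving *sasezoduju*.
*go* — final sound /o/ (a vowel) → -ed → *goed*.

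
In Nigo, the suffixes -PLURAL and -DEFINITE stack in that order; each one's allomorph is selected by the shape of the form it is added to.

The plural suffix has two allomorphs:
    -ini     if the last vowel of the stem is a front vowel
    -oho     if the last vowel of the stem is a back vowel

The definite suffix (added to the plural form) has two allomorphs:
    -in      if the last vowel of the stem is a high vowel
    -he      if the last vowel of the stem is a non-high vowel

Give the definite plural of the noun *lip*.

*lip*: last vowel = /i/, a front vowel → -ini → *lipini*.
Since the last vowel of the plural form *lipini* is /i/ (a high vowel), it takes -in, giving *lipiniin*.

lipiniin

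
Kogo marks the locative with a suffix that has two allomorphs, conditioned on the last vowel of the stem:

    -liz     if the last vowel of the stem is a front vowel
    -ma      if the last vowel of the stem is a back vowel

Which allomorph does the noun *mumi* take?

-liz

*mumi*: last vowel = /i/, a front vowel → -liz.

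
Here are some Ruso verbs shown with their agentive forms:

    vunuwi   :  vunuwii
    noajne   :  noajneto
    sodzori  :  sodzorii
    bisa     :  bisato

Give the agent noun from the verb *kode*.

kodeto

The pattern is height harmony: -i when the last vowel of the stem is a high vowel (*vunuwi*, *sodzori*); -to when the last vowel of the stem is a non-high vowel (*noajne*, *bisa*).
The last vowel of *kode* is /e/, which is a non-high vowel, so the suffix is -to, giving *kodeto*.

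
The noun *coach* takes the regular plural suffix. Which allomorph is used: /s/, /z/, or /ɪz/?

/ɪz/

The stem *coach* ends in a sibilant (/s, z, ʃ, ʒ, tʃ, dʒ/).
The plural suffix surfaces as /ɪz/ after sibilants, /s/ after other voiceless consonants, and /z/ after other voiced sounds.
So the plural -s on *coach* is pronounced /ɪz/.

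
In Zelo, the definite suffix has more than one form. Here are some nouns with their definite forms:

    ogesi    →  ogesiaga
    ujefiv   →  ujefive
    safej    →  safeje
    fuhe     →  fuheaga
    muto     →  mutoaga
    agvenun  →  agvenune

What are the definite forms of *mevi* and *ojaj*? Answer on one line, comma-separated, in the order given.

The alternation tracks the final sound of the stem — -e when the stem ends in a consonant (*ujefiv*, *safej*, *agvenun*); -aga when the stem ends in a vowel (*ogesi*, *fuhe*, *muto*).
The final sound of *mevi* is /i/, which is a vowel, so the suffix is -aga, giving *meviaga*.
The final sound of *ojaj* is /j/, which is a consonant, so the suffix is -e, giving *ojaje*.

meviaga, ojaje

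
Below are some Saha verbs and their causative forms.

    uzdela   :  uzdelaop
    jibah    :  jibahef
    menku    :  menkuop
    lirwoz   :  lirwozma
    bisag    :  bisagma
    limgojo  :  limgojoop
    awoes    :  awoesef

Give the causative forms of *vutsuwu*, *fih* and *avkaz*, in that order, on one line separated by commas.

vutsuwuop, fihef, avkazma

Looking at the final sound of each stem: -ef when the stem ends in a voiceless consonant (*jibah*, *awoes*); -ma when the stem ends in a voiced consonant (*lirwoz*, *bisag*); -op when the stem ends in a vowel (*uzdela*, *menku*, *limgojo*).
*vutsuwu* — final sound /u/ (a vowel) → -op → *vutsuwuop*.
The final sound of *fih* is /h/, which is a voiceless consonant, so the suffix is -ef, giving *fihef*.
*avkaz*: final sound = /z/, a voiced consonant → -ma → *avkazma*.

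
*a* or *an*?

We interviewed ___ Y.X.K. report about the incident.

The indefinite article is chosen by the initial *sound* of the following word, not its spelling.
The initialism *Y.X.K.* is read letter by letter; the first letter, Y, is pronounced /waɪ/, which begins with a consonant sound.
So the article is *a*: We interviewed a Y.X.K. report about the incident.

a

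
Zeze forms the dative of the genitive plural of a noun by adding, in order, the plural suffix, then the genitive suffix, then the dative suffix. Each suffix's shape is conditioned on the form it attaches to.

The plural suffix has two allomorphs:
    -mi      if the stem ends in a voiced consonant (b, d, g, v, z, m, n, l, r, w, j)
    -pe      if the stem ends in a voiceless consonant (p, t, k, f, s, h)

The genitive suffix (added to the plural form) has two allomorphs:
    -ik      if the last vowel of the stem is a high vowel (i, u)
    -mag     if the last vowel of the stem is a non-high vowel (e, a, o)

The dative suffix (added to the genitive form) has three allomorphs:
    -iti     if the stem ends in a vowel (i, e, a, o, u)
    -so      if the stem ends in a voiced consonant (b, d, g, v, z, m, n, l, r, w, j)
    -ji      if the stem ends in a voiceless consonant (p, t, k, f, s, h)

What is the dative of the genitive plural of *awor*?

*awor*: final consonant = /r/, voiced → -mi → *awormi*.
The plural form *awormi* — last vowel /i/ (a high vowel) → -ik → *awormiik*.
The genitive form *awormiik*: final sound = /k/, a voiceless consonant → -ji → *awormiikji*.

awormiikji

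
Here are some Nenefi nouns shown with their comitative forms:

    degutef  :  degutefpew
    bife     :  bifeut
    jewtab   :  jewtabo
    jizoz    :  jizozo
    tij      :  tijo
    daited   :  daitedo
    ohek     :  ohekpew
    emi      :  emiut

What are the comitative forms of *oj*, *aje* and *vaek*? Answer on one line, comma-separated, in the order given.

Looking at the final sound of each stem: -pew when the stem ends in a voiceless consonant (*degutef*, *ohek*); -o when the stem ends in a voiced consonant (*jewtab*, *jizoz*, *tij*, *daited*); -ut when the stem ends in a vowel (*bife*, *emi*).
Since the final sound of *oj* is /j/ (a voiced consonant), it takes -o, giving *ojo*.
*aje* — final sound /e/ (a vowel) → -ut → *ajeut*.
*vaek*: final sound = /k/, a voiceless consonant → -pew → *vaekpew*.

ojo, ajeut, vaekpew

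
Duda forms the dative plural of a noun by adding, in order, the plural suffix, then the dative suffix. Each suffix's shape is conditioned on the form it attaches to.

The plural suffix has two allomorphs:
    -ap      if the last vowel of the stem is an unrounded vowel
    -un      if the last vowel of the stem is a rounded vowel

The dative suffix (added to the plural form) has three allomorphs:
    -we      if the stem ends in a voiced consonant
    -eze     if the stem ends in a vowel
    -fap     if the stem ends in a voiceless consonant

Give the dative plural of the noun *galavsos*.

*galavsos* — last vowel /o/ (a rounded vowel) → -un → *galavsosun*.
The final sound of the plural form *galavsosun* is /n/, which is a voiced consonant, so the dative suffix is -we, giving *galavsosunwe*.

galavsosunwe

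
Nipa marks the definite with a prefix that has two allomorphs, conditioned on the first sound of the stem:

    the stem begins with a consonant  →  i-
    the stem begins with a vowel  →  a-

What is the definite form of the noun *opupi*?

aopupi

The first sound of *opupi* is /o/, which is a vowel, so the prefix is a-, giving *aopupi*.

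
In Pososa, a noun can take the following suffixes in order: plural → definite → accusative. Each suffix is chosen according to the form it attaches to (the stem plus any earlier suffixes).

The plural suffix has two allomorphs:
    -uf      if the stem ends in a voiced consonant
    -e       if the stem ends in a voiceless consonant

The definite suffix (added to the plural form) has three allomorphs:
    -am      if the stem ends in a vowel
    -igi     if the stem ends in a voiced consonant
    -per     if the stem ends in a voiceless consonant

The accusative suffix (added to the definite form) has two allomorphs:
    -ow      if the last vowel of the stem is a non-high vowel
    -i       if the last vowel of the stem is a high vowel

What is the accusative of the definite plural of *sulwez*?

sulwezufperow

The final consonant of *sulwez* is /z/, which is voiced, so the plural suffix is -uf, giving *sulwezuf*.
The plural form *sulwezuf* — final sound /f/ (a voiceless consonant) → -per → *sulwezufper*.
The definite form *sulwezufper* — last vowel /e/ (a non-high vowel) → -ow → *sulwezufperow*.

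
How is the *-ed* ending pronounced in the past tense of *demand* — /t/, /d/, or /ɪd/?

/ɪd/

The stem *demand* ends in /t/ or /d/.
The -ed suffix is realized as /ɪd/ after /t, d/; as /t/ after other voiceless consonants; and as /d/ after other voiced sounds.
So -ed on *demand* is pronounced /ɪd/.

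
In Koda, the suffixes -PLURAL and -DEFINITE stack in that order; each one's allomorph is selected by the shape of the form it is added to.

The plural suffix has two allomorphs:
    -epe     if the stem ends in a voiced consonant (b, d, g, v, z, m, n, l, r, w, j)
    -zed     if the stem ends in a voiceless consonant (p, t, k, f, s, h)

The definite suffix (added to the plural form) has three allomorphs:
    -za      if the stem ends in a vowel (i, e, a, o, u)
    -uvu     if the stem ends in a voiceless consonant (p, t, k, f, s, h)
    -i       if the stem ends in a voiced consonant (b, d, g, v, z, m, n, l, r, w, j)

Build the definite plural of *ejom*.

ejomepeza

Since the final consonant of *ejom* is /m/ (voiced), it takes -epe, giving *ejomepe*.
The final sound of the plural form *ejomepe* is /e/, which is a vowel, so the definite suffix is -za, giving *ejomepeza*.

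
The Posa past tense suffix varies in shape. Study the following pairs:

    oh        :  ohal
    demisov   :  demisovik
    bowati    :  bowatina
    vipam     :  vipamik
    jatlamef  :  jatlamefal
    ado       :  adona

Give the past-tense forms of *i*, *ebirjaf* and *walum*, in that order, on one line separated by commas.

ina, ebirjafal, walumik

The suffix is conditioned by the final sound: -al when the stem ends in a voiceless consonant (*oh*, *jatlamef*); -ik when the stem ends in a voiced consonant (*demisov*, *vipam*); -na when the stem ends in a vowel (*bowati*, *ado*).
*i*: final sound = /i/, a vowel → -na → *ina*.
*ebirjaf*: final sound = /f/, a voiceless consonant → -al → *ebirjafal*.
The final sound of *walum* is /m/, which is a voiced consonant, so the suffix is -ik, giving *walumik*.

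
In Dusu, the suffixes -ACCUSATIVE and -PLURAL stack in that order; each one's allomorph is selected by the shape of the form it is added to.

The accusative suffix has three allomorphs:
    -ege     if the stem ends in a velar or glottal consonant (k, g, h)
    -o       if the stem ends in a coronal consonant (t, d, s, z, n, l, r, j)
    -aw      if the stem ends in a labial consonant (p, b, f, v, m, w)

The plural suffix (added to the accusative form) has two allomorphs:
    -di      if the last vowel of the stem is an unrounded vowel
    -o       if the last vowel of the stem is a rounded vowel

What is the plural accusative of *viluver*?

viluveroo

Since the final consonant of *viluver* is /r/ (coronal), it takes -o, giving *viluvero*.
The last vowel of the accusative form *viluvero* is /o/, which is a rounded vowel, so the plural suffix is -o, giving *viluveroo*.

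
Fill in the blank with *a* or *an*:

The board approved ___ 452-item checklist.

a

The indefinite article is chosen by the initial *sound* of the following word, not its spelling.
The number *452* is spoken "four hundred …", beginning with /fɔr/ — a consonant sound.
So the article is *a*: The board approved a 452-item checklist.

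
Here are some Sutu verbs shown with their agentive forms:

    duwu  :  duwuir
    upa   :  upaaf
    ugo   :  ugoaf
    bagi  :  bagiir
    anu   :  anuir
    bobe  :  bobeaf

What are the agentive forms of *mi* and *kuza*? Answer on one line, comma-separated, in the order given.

miir, kuzaaf

The alternation tracks the last vowel of the stem — -ir when the last vowel of the stem is a high vowel (*duwu*, *bagi*, *anu*); -af when the last vowel of the stem is a non-high vowel (*upa*, *ugo*, *bobe*).
*mi*: last vowel = /i/, a high vowel → -ir → *miir*.
Since the last vowel of *kuza* is /a/ (a non-high vowel), it takes -af, giving *kuzaaf*.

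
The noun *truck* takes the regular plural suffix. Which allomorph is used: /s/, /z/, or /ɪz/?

/s/

The stem *truck* ends in a voiceless non-sibilant consonant.
The plural suffix surfaces as /ɪz/ after sibilants, /s/ after other voiceless consonants, and /z/ after other voiced sounds.
So the plural -s on *truck* is pronounced /s/.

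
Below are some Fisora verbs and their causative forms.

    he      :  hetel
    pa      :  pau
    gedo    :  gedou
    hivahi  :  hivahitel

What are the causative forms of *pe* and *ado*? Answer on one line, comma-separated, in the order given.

petel, adou

The alternation tracks the last vowel of the stem — -tel when the last vowel of the stem is a front vowel (*he*, *hivahi*); -u when the last vowel of the stem is a back vowel (*pa*, *gedo*).
*pe* — last vowel /e/ (a front vowel) → -tel → *petel*.
*ado* — last vowel /o/ (a back vowel) → -u → *adou*.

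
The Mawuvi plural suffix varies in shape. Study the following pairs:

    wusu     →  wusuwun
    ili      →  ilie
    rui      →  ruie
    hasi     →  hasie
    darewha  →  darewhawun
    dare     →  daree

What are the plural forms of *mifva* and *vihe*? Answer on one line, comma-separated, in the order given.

mifvawun, vihee

Looking at the last vowel of each stem: -e when the last vowel of the stem is a front vowel (*ili*, *rui*, *hasi*, *dare*); -wun when the last vowel of the stem is a back vowel (*wusu*, *darewha*).
The last vowel of *mifva* is /a/, which is a back vowel, so the suffix is -wun, giving *mifvawun*.
*vihe* — last vowel /e/ (a front vowel) → -e → *vihee*.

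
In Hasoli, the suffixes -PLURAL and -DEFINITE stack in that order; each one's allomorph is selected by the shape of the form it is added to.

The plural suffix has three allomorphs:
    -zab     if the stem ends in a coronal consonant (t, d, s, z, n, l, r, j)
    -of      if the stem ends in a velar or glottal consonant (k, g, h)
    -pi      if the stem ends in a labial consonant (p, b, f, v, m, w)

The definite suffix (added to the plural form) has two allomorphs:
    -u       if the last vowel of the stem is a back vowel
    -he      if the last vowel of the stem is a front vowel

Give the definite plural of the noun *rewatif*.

rewatifpihe

*rewatif*: final consonant = /f/, labial → -pi → *rewatifpi*.
The plural form *rewatifpi*: last vowel = /i/, a front vowel → -he → *rewatifpihe*.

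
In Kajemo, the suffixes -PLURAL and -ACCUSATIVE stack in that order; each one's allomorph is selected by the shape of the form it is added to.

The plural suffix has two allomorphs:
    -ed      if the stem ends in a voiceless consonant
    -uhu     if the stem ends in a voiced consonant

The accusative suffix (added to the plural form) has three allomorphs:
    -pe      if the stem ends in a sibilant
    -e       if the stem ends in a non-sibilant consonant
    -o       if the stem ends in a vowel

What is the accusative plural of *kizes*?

kizesede

*kizes* — final consonant /s/ (voiceless) → -ed → *kizesed*.
The final sound of the plural form *kizesed* is /d/, which is a non-sibilant consonant, so the accusative suffix is -e, giving *kizesede*.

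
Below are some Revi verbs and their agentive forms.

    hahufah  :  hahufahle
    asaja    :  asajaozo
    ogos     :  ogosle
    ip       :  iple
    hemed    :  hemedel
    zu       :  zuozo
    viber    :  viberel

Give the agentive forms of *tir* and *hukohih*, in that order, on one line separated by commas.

tirel, hukohihle

Looking at the final sound of each stem: -le when the stem ends in a voiceless consonant (*hahufah*, *ogos*, *ip*); -el when the stem ends in a voiced consonant (*hemed*, *viber*); -ozo when the stem ends in a vowel (*asaja*, *zu*).
Since the final sound of *tir* is /r/ (a voiced consonant), it takes -el, giving *tirel*.
*hukohih* — final sound /h/ (a voiceless consonant) → -le → *hukohihle*.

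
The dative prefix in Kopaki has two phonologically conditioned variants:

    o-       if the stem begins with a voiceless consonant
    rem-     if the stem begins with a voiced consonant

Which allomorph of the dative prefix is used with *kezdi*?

o-

The first consonant of *kezdi* is /k/, which is voiceless, so the prefix is o-.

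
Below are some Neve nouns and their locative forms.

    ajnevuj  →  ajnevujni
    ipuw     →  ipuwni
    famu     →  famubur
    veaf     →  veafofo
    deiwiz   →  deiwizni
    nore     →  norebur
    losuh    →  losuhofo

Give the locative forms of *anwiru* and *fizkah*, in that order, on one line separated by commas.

The suffix is conditioned by the final sound: -ofo when the stem ends in a voiceless consonant (*veaf*, *losuh*); -ni when the stem ends in a voiced consonant (*ajnevuj*, *ipuw*, *deiwiz*); -bur when the stem ends in a vowel (*famu*, *nore*).
The final sound of *anwiru* is /u/, which is a vowel, so the suffix is -bur, giving *anwirubur*.
The final sound of *fizkah* is /h/, which is a voiceless consonant, so the suffix is -ofo, giving *fizkahofo*.

anwirubur, fizkahofo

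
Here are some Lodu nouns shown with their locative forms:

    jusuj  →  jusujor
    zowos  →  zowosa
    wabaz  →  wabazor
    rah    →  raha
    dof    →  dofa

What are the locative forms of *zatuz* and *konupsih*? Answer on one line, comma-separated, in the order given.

Looking at the final consonant of each stem: -a when the stem ends in a voiceless consonant (*zowos*, *rah*, *dof*); -or when the stem ends in a voiced consonant (*jusuj*, *wabaz*).
Since the final consonant of *zatuz* is /z/ (voiced), it takes -or, giving *zatuzor*.
*konupsih* — final consonant /h/ (voiceless) → -a → *konupsiha*.

zatuzor, konupsiha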